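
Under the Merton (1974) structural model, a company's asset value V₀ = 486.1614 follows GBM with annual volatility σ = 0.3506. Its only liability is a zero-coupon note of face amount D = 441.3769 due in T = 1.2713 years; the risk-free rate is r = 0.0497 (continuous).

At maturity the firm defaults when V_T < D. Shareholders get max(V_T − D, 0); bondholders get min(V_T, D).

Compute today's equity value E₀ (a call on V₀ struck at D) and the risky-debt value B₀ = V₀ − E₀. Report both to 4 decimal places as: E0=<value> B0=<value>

E0=112.0531 B0=374.1083

Equity is a call on the firm's assets struck at D = 441.3769:
d₁ = [ln(V₀/D) + (r + σ²/2)T] / (σ√T)
   = [ln(486.1614/441.3769) + (0.0497 + 0.5·0.3506²)·1.2713] / (0.3506·√1.2713)
   = [0.096642 + 0.141318] / 0.395308 = 0.601959
d₂ = d₁ − σ√T = 0.601959 − 0.395308 = 0.206651
N(d₁) = 0.726399,  N(d₂) = 0.581859,  e^(−rT) = 0.938771
E₀ = V₀·N(d₁) − D·e^(−rT)·N(d₂)
   = 486.1614·0.726399 − 441.3769·0.938771·0.581859 = 112.053064
B₀ = V₀ − E₀ = 486.1614 − 112.053064 = 374.108336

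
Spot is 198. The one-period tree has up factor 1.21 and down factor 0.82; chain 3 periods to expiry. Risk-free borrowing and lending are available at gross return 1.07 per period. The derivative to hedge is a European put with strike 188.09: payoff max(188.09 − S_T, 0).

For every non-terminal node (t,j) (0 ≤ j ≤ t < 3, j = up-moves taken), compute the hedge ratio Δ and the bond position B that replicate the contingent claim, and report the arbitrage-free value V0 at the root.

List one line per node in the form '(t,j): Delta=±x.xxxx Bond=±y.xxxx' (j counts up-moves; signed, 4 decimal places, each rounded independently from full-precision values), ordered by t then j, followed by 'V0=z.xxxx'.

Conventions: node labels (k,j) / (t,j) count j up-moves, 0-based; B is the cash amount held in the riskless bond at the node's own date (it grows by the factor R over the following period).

(0,0): Delta=-0.2162 Bond=51.2514
(1,0): Delta=-0.5305 Bond=105.8700
(1,1): Delta=-0.0969 Bond=26.2617
(2,0): Delta=-1.0000 Bond=175.7850
(2,1): Delta=-0.3524 Bond=78.2786
(2,2): Delta=0.0000 Bond=0.0000
V0=8.4411

The replicating-portfolio and risk-neutral prices coincide; use p* = (1.07−0.82)/(1.21−0.82) = 0.6410 for the latter.
Payoffs at expiry: V(3,0)=78.9191, V(3,1)=26.9964, V(3,2)=0.0000, V(3,3)=0.0000
  t=2,j=0: stock 133.1352 → up 161.0936 (V=26.9964), down 109.1709 (V=78.9191). Price 42.6498; hedge Δ=-1.0000, bond B=175.7850.
  t=2,j=1: stock 196.4556 → up 237.7113 (V=0.0000), down 161.0936 (V=26.9964). Price 9.0570; hedge Δ=-0.3524, bond B=78.2786.
  t=2,j=2: stock 289.8918 → up 350.7691 (V=0.0000), down 237.7113 (V=0.0000). Price 0.0000; hedge Δ=0.0000, bond B=0.0000.
  t=1,j=0: stock 162.3600 → up 196.4556 (V=9.0570), down 133.1352 (V=42.6498). Price 19.7346; hedge Δ=-0.5305, bond B=105.8700.
  t=1,j=1: stock 239.5800 → up 289.8918 (V=0.0000), down 196.4556 (V=9.0570). Price 3.0385; hedge Δ=-0.0969, bond B=26.2617.
  t=0,j=0: stock 198.0000 → up 239.5800 (V=3.0385), down 162.3600 (V=19.7346). Price 8.4411; hedge Δ=-0.2162, bond B=51.2514.
Sanity check at the root: Δ(0,0)·S0 + B(0,0) reproduces V0 = 8.4411.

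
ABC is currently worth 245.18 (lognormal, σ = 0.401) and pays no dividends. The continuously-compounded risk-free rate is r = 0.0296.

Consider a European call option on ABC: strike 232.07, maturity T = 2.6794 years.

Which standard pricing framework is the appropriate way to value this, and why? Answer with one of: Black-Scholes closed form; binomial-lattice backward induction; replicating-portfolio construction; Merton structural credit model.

framework: Black-Scholes closed form

Key observation: the strike-232.07 call on ABC is European-exercise on a continuously-modelled lognormal underlying, so its value is a single closed-form evaluation.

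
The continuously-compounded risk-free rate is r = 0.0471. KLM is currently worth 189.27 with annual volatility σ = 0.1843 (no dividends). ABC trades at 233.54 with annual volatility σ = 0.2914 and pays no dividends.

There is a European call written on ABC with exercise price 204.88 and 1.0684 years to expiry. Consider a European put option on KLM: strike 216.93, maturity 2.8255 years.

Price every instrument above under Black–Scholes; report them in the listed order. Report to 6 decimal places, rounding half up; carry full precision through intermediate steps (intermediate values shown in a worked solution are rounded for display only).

[ABC call K=204.88]
σ√T = 0.2914·√1.0684 = 0.301201
d₁ = (ln(S/K) + (r+σ²/2)T) / (σ√T) = (ln(233.54/204.88) + (0.0471+0.2914²/2)·1.0684) / 0.301201 = (0.130929 + 0.095683) / 0.301201 = 0.752360
d₂ = d₁ − σ√T = 0.752360 − 0.301201 = 0.451159
e^{−rT} = 0.950924
N(d₁) = 0.774083,  N(d₂) = 0.674062
price = S·N(d₁) − K·e^{−rT}·N(d₂) = 180.779270 − 131.324364 = 49.454905
[KLM put K=216.93]
σ√T = 0.1843·√2.8255 = 0.309794
d₁ = (ln(S/K) + (r+σ²/2)T) / (σ√T) = (ln(189.27/216.93) + (0.0471+0.1843²/2)·2.8255) / 0.309794 = (-0.136400 + 0.181067) / 0.309794 = 0.144183
d₂ = d₁ − σ√T = 0.144183 − 0.309794 = -0.165611
e^{−rT} = 0.875394
N(−d₁) = 0.442678,  N(−d₂) = 0.565768
price = K·e^{−rT}·N(−d₂) − S·N(−d₁) = 107.438998 − 83.785655 = 23.653343

price(ABC call K=204.88) = 49.454905
price(KLM put K=216.93) = 23.653343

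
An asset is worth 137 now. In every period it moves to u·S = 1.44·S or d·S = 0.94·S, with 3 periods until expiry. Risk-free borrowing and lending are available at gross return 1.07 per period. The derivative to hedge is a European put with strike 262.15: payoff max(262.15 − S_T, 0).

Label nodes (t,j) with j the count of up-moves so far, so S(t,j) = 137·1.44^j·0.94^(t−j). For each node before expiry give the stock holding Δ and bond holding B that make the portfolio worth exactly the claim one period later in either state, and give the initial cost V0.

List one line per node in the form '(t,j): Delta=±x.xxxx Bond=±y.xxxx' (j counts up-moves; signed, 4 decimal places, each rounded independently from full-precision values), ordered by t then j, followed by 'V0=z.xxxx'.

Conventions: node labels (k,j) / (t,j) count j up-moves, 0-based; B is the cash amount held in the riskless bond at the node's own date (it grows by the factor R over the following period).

Risk-neutral probability p* = (R−d)/(u−d) = (1.07−0.94)/(1.44−0.94) = 0.2600.
Payoffs at expiry: V(3,0)=148.3600, V(3,1)=87.8334, V(3,2)=0.0000, V(3,3)=0.0000
Node (2,0) S=121.0532: V=(p*·87.8334+(1−p*)·148.3600)/1.07=123.9468; Δ=(87.8334−148.3600)/(174.3166−113.7900)=-1.0000; B=V−Δ·S=245.0000
Node (2,1) S=185.4432: V=(p*·0.0000+(1−p*)·87.8334)/1.07=60.7446; Δ=(0.0000−87.8334)/(267.0382−174.3166)=-0.9473; B=V−Δ·S=236.4114
Node (2,2) S=284.0832: V=(p*·0.0000+(1−p*)·0.0000)/1.07=0.0000; Δ=(0.0000−0.0000)/(409.0798−267.0382)=0.0000; B=V−Δ·S=0.0000
Node (1,0) S=128.7800: V=(p*·60.7446+(1−p*)·123.9468)/1.07=100.4806; Δ=(60.7446−123.9468)/(185.4432−121.0532)=-0.9816; B=V−Δ·S=226.8850
Node (1,1) S=197.2800: V=(p*·0.0000+(1−p*)·60.7446)/1.07=42.0103; Δ=(0.0000−60.7446)/(284.0832−185.4432)=-0.6158; B=V−Δ·S=163.4995
Node (0,0) S=137.0000: V=(p*·42.0103+(1−p*)·100.4806)/1.07=79.6993; Δ=(42.0103−100.4806)/(197.2800−128.7800)=-0.8536; B=V−Δ·S=196.6400
Check: Δ(0,0)·S0 + B(0,0) = 79.6993 = V0.

(0,0): Delta=-0.8536 Bond=196.6400
(1,0): Delta=-0.9816 Bond=226.8850
(1,1): Delta=-0.6158 Bond=163.4995
(2,0): Delta=-1.0000 Bond=245.0000
(2,1): Delta=-0.9473 Bond=236.4114
(2,2): Delta=0.0000 Bond=0.0000
V0=79.6993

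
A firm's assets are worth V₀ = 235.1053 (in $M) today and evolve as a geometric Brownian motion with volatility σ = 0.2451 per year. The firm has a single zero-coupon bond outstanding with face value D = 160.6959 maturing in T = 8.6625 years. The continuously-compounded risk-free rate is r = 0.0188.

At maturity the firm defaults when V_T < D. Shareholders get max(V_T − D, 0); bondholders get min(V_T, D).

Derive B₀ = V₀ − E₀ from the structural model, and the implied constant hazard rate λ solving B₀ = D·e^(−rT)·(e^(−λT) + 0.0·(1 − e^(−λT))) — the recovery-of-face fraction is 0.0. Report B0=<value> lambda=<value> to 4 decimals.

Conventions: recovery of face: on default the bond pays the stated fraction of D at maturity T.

Work the structural quantities from V₀ = 235.1053 against face 160.6959:
d₁ = [ln(V₀/D) + (r + σ²/2)T] / (σ√T)
   = [ln(235.1053/160.6959) + (0.0188 + 0.5·0.2451²)·8.6625] / (0.2451·√8.6625)
   = [0.380520 + 0.423051] / 0.721381 = 1.113933
d₂ = d₁ − σ√T = 1.113933 − 0.721381 = 0.392551
N(d₁) = 0.867346,  N(d₂) = 0.652675,  e^(−rT) = 0.849714
E₀ = V₀·N(d₁) − D·e^(−rT)·N(d₂)
   = 235.1053·0.867346 − 160.6959·0.849714·0.652675 = 114.797785
B₀ = V₀ − E₀ = 235.1053 − 114.797785 = 120.307515
e^(−λT) = (B₀·e^(rT)/D − 0)/(1 − 0) = (120.3075·1.176866/160.6959 − 0)/1 = 0.88107917
λ = −ln(0.88107917)/8.6625 = 0.014616

B0=120.3075 lambda=0.0146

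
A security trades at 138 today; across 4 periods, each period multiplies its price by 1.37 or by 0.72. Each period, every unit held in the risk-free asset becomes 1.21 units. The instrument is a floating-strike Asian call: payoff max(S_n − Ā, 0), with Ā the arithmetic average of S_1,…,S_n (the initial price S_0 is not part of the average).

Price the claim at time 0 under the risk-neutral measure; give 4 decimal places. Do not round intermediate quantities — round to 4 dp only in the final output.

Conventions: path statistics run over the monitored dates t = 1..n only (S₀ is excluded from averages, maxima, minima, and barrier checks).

price = 34.4978

Set p* = 0.7538 (from d < R < u); the path-dependent value is the discounted p*-expectation over all price paths.
Enumerate all 2^4 = 16 price paths (U = up ×1.37, D = down ×0.72); each path with k up-moves has probability p*^k·(1−p*)^(4−k).
DDDD: Ā=64.8733, payoff=0.0000, prob=0.003671
UDDD: Ā=123.4395, payoff=0.0000, prob=0.011244
DUDD: Ā=101.0145, payoff=0.0000, prob=0.011244
UUDD: Ā=192.2082, payoff=0.0000, prob=0.034433
DDUD: Ā=84.8685, payoff=0.0000, prob=0.011244
UDUD: Ā=161.4860, payoff=0.0000, prob=0.034433
DUUD: Ā=139.0610, payoff=0.0000, prob=0.034433
UUUD: Ā=264.6021, payoff=0.0000, prob=0.105452
DDDU: Ā=73.2434, payoff=0.0000, prob=0.011244
UDDU: Ā=139.3660, payoff=0.0000, prob=0.034433
DUDU: Ā=116.9410, payoff=17.3310, prob=0.034433
UUDU: Ā=222.5127, payoff=32.9770, prob=0.105452
DDUU: Ā=100.7950, payoff=33.4770, prob=0.034433
UDUU: Ā=191.7904, payoff=63.6992, prob=0.105452
DUUU: Ā=169.3654, payoff=86.1242, prob=0.105452
UUUU: Ā=322.2647, payoff=163.8753, prob=0.322947
Price = Σ prob·payoff / R^4 = 73.949139 / 2.143589 = 34.4978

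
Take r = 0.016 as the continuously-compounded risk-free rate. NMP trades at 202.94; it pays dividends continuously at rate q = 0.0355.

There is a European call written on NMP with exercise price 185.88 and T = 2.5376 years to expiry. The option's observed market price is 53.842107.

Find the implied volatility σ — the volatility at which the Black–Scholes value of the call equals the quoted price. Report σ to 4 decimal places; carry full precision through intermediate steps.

At σ = 0.4439 the Black–Scholes value reproduces the quote:
σ√T = 0.4439·√2.5376 = 0.707126
d₁ = (ln(S/K) + (r−q+σ²/2)T) / (σ√T) = (ln(202.94/185.88) + (0.016−0.0355+0.4439²/2)·2.5376) / 0.707126 = (0.087809 + 0.200530) / 0.707126 = 0.407762
d₂ = d₁ − σ√T = 0.407762 − 0.707126 = -0.299363
e^{−rT} = 0.960212
e^{−qT} = 0.913854
N(d₁) = 0.658276,  N(d₂) = 0.382331
V = S·e^{−qT}·N(d₁) − K·e^{−rT}·N(d₂) = 122.082191 − 68.240084 = 53.842107 (equal to the quote); since ∂V/∂σ > 0 for all σ, the implied volatility is unique

sigma = 0.4439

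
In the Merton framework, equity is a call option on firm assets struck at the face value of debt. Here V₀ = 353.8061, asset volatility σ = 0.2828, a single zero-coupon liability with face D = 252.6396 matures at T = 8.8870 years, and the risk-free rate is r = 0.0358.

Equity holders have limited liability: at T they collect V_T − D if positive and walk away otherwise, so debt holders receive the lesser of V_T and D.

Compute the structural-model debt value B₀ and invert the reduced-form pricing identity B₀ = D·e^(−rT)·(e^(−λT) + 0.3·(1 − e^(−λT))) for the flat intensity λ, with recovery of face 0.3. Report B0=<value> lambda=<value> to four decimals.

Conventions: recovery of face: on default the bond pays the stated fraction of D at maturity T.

Apply the equity-as-call identities (strike 252.6396, horizon 8.8870 years):
d₁ = [ln(V₀/D) + (r + σ²/2)T] / (σ√T)
   = [ln(353.8061/252.6396) + (0.0358 + 0.5·0.2828²)·8.8870] / (0.2828·√8.8870)
   = [0.336785 + 0.673527] / 0.843057 = 1.198391
d₂ = d₁ − σ√T = 1.198391 − 0.843057 = 0.355334
N(d₁) = 0.884618,  N(d₂) = 0.638830,  e^(−rT) = 0.727490
E₀ = V₀·N(d₁) − D·e^(−rT)·N(d₂)
   = 353.8061·0.884618 − 252.6396·0.727490·0.638830 = 195.570655
B₀ = V₀ − E₀ = 353.8061 − 195.570655 = 158.235445
e^(−λT) = (B₀·e^(rT)/D − 0.3)/(1 − 0.3) = (158.2354·1.374589/252.6396 − 0.3)/0.7 = 0.80134888
λ = −ln(0.80134888)/8.8870 = 0.024919

B0=158.2354 lambda=0.0249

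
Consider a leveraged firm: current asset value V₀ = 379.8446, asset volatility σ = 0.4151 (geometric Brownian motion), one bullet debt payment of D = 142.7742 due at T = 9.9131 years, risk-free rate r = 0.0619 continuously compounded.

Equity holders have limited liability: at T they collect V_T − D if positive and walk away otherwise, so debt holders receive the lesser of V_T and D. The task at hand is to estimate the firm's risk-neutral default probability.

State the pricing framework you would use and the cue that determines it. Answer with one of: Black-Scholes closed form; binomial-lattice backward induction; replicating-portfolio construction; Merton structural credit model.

framework: Merton structural credit model

Key observation: the asked-for credit quantity lives on the firm's capital structure — asset value, asset volatility, debt face 142.7742 — which is the structural model's domain.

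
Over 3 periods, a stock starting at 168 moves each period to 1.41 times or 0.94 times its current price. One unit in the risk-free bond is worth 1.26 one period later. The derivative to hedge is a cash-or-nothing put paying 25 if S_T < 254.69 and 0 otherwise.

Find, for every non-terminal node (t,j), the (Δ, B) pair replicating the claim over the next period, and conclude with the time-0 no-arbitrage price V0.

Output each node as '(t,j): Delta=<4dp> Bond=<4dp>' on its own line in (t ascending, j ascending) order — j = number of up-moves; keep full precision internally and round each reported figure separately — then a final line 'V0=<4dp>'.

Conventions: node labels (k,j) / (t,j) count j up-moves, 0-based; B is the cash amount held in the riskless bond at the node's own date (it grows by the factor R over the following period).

Under the risk-neutral measure, an up-move has probability p* = (R−d)/(u−d) = 0.6809 and values discount at R = 1.26.
At maturity the claim pays: V(3,0)=25.0000, V(3,1)=25.0000, V(3,2)=0.0000, V(3,3)=0.0000
Node (2,0) S=148.4448: V=(p*·25.0000+(1−p*)·25.0000)/1.26=19.8413; Δ=(25.0000−25.0000)/(209.3072−139.5381)=0.0000; B=V−Δ·S=19.8413
Node (2,1) S=222.6672: V=(p*·0.0000+(1−p*)·25.0000)/1.26=6.3323; Δ=(0.0000−25.0000)/(313.9608−209.3072)=-0.2389; B=V−Δ·S=59.5238
Node (2,2) S=334.0008: V=(p*·0.0000+(1−p*)·0.0000)/1.26=0.0000; Δ=(0.0000−0.0000)/(470.9411−313.9608)=0.0000; B=V−Δ·S=0.0000
Node (1,0) S=157.9200: V=(p*·6.3323+(1−p*)·19.8413)/1.26=8.4474; Δ=(6.3323−19.8413)/(222.6672−148.4448)=-0.1820; B=V−Δ·S=37.1898
Node (1,1) S=236.8800: V=(p*·0.0000+(1−p*)·6.3323)/1.26=1.6039; Δ=(0.0000−6.3323)/(334.0008−222.6672)=-0.0569; B=V−Δ·S=15.0770
Node (0,0) S=168.0000: V=(p*·1.6039+(1−p*)·8.4474)/1.26=3.0064; Δ=(1.6039−8.4474)/(236.8800−157.9200)=-0.0867; B=V−Δ·S=17.5669
As a check, the time-0 holding Δ(0,0)·S0 + B(0,0) comes to 3.0064 — exactly V0.

(0,0): Delta=-0.0867 Bond=17.5669
(1,0): Delta=-0.1820 Bond=37.1898
(1,1): Delta=-0.0569 Bond=15.0770
(2,0): Delta=0.0000 Bond=19.8413
(2,1): Delta=-0.2389 Bond=59.5238
(2,2): Delta=0.0000 Bond=0.0000
V0=3.0064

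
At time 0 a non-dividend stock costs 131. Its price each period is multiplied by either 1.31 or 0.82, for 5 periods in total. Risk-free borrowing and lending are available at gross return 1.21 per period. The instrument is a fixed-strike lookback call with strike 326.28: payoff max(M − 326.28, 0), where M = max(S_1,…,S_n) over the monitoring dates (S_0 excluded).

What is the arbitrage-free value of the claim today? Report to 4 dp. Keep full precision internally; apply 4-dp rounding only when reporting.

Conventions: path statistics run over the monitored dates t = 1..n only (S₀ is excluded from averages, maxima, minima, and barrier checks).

No-arbitrage gives p* = (R−d)/(u−d) = 0.7959: enumerate every path, weight its payoff by its p*-probability, and discount by R^5.
Enumerate all 2^5 = 32 price paths (U = up ×1.31, D = down ×0.82); each path with k up-moves has probability p*^k·(1−p*)^(5−k).
DDDDD: M=107.4200, payoff=0.0000, prob=0.000354
UDDDD: M=171.6100, payoff=0.0000, prob=0.001381
DUDDD: M=140.7202, payoff=0.0000, prob=0.001381
UUDDD: M=224.8091, payoff=0.0000, prob=0.005385
DDUDD: M=115.3906, payoff=0.0000, prob=0.001381
UDUDD: M=184.3435, payoff=0.0000, prob=0.005385
DUUDD: M=184.3435, payoff=0.0000, prob=0.005385
UUUDD: M=294.4999, payoff=0.0000, prob=0.021000
DDDUD: M=107.4200, payoff=0.0000, prob=0.001381
UDDUD: M=171.6100, payoff=0.0000, prob=0.005385
DUDUD: M=151.1616, payoff=0.0000, prob=0.005385
UUDUD: M=241.4899, payoff=0.0000, prob=0.021000
DDUUD: M=151.1616, payoff=0.0000, prob=0.005385
UDUUD: M=241.4899, payoff=0.0000, prob=0.021000
DUUUD: M=241.4899, payoff=0.0000, prob=0.021000
UUUUD: M=385.7949, payoff=59.5149, prob=0.081899
DDDDU: M=107.4200, payoff=0.0000, prob=0.001381
UDDDU: M=171.6100, payoff=0.0000, prob=0.005385
DUDDU: M=140.7202, payoff=0.0000, prob=0.005385
UUDDU: M=224.8091, payoff=0.0000, prob=0.021000
DDUDU: M=123.9525, payoff=0.0000, prob=0.005385
UDUDU: M=198.0217, payoff=0.0000, prob=0.021000
DUUDU: M=198.0217, payoff=0.0000, prob=0.021000
UUUDU: M=316.3518, payoff=0.0000, prob=0.081899
DDDUU: M=123.9525, payoff=0.0000, prob=0.005385
UDDUU: M=198.0217, payoff=0.0000, prob=0.021000
DUDUU: M=198.0217, payoff=0.0000, prob=0.021000
UUDUU: M=316.3518, payoff=0.0000, prob=0.081899
DDUUU: M=198.0217, payoff=0.0000, prob=0.021000
UDUUU: M=316.3518, payoff=0.0000, prob=0.081899
DUUUU: M=316.3518, payoff=0.0000, prob=0.081899
UUUUU: M=505.3913, payoff=179.1113, prob=0.319406
Price = Σ prob·payoff / R^5 = 62.083375 / 2.593742 = 23.9358

price = 23.9358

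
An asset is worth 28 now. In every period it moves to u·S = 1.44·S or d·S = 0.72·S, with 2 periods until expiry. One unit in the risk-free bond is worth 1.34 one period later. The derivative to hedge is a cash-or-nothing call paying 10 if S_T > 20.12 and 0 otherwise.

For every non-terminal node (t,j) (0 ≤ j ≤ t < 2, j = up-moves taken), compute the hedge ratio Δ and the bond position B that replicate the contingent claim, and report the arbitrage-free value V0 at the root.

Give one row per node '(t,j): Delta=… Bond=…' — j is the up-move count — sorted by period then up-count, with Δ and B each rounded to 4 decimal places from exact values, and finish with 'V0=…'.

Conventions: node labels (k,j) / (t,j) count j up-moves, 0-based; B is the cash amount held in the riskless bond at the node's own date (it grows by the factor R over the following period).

The replicating-portfolio and risk-neutral prices coincide; use p* = (1.34−0.72)/(1.44−0.72) = 0.8611 for the latter.
Payoffs at expiry: V(2,0)=0.0000, V(2,1)=10.0000, V(2,2)=10.0000
(1,0): S=20.1600. Δ = (V_up−V_dn)/(S_up−S_dn) = (10.0000−0.0000)/(29.0304−14.5152) = 0.6889. V = [p*·10.0000 + (1−p*)·0.0000]/1.34 = 6.4262. B = V − Δ·S = -7.4627.
(1,1): S=40.3200. Δ = (V_up−V_dn)/(S_up−S_dn) = (10.0000−10.0000)/(58.0608−29.0304) = 0.0000. V = [p*·10.0000 + (1−p*)·10.0000]/1.34 = 7.4627. B = V − Δ·S = 7.4627.
(0,0): S=28.0000. Δ = (V_up−V_dn)/(S_up−S_dn) = (7.4627−6.4262)/(40.3200−20.1600) = 0.0514. V = [p*·7.4627 + (1−p*)·6.4262]/1.34 = 5.4617. B = V − Δ·S = 4.0222.
Check: Δ(0,0)·S0 + B(0,0) = 5.4617 = V0.

(0,0): Delta=0.0514 Bond=4.0222
(1,0): Delta=0.6889 Bond=-7.4627
(1,1): Delta=0.0000 Bond=7.4627
V0=5.4617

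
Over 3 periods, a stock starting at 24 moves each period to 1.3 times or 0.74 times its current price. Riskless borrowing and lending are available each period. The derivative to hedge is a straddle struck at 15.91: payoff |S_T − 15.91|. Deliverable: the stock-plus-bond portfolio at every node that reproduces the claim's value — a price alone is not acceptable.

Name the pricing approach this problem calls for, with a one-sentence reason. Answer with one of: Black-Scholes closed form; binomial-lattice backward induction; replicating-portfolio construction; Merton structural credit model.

Key observation: what is demanded is not a single number but the (Δ, B) position at each node of the 1.3/0.74 tree starting at 24; constructing those positions is the replicating-portfolio method.

framework: replicating-portfolio construction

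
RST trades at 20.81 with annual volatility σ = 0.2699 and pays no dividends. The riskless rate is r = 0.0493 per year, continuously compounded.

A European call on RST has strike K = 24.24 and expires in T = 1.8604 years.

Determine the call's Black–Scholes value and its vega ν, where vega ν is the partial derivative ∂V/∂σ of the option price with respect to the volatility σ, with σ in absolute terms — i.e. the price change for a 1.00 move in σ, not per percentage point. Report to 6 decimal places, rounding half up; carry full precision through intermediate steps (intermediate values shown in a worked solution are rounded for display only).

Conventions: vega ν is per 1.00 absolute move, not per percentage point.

σ√T = 0.2699·√1.8604 = 0.368134
d₁ = (ln(S/K) + (r+σ²/2)T) / (σ√T) = (ln(20.81/24.24) + (0.0493+0.2699²/2)·1.8604) / 0.368134 = (-0.152571 + 0.159479) / 0.368134 = 0.018766
d₂ = d₁ − σ√T = 0.018766 − 0.368134 = -0.349368
e^{−rT} = 0.912363
N(d₁) = 0.507486,  N(d₂) = 0.363407
Call price V = S·N(d₁) − K·e^{−rT}·N(d₂) = 10.560789 − 8.036982 = 2.523808
φ(d₁) = (1/√(2π))·e^{−d₁²/2} = 0.398872
ν = S·φ(d₁)·√T = 11.321627

price = 2.523808
ν = 11.321627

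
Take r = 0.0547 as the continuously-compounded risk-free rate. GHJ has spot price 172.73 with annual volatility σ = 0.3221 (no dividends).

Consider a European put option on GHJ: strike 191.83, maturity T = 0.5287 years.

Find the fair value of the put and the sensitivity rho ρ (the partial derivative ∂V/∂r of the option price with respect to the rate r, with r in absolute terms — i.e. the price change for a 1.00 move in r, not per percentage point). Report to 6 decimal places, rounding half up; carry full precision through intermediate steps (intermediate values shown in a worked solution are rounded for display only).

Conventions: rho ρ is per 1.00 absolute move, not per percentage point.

price = 24.421497
ρ = -66.068988

σ√T = 0.3221·√0.5287 = 0.234205
d₁ = (ln(S/K) + (r+σ²/2)T) / (σ√T) = (ln(172.73/191.83) + (0.0547+0.3221²/2)·0.5287) / 0.234205 = (-0.104880 + 0.056346) / 0.234205 = -0.207230
d₂ = d₁ − σ√T = -0.207230 − 0.234205 = -0.441434
e^{−rT} = 0.971494
N(−d₁) = 0.582085,  N(−d₂) = 0.670551
Put price V = K·e^{−rT}·N(−d₂) − S·N(−d₁) = 124.964985 − 100.543488 = 24.421497
ρ = −K·T·e^{−rT}·N(−d₂) = -66.068988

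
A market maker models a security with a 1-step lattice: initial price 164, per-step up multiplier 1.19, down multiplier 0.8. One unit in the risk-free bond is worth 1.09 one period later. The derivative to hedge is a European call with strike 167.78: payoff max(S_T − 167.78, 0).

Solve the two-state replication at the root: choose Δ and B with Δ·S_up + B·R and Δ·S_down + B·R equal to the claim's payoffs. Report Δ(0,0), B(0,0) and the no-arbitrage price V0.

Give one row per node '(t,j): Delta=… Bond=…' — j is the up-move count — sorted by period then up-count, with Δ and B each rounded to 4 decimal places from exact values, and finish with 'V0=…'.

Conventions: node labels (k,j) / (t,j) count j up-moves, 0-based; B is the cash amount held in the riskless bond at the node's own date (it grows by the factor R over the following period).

Risk-neutral probability p* = (R−d)/(u−d) = (1.09−0.8)/(1.19−0.8) = 0.7436.
At maturity the claim pays: V(1,0)=0.0000, V(1,1)=27.3800
(0,0): S=164.0000. Δ = (V_up−V_dn)/(S_up−S_dn) = (27.3800−0.0000)/(195.1600−131.2000) = 0.4281. V = [p*·27.3800 + (1−p*)·0.0000]/1.09 = 18.6784. B = V − Δ·S = -51.5267.
As a check, the time-0 holding Δ(0,0)·S0 + B(0,0) comes to 18.6784 — exactly V0.

(0,0): Delta=0.4281 Bond=-51.5267
V0=18.6784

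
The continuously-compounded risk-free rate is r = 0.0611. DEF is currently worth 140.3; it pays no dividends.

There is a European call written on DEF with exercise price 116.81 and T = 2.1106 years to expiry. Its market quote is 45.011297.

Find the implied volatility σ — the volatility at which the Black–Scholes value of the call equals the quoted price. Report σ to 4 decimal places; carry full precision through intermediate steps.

At σ = 0.3041 the Black–Scholes value reproduces the quote:
σ√T = 0.3041·√2.1106 = 0.441794
d₁ = (ln(S/K) + (r+σ²/2)T) / (σ√T) = (ln(140.3/116.81) + (0.0611+0.3041²/2)·2.1106) / 0.441794 = (0.183234 + 0.226548) / 0.441794 = 0.927543
d₂ = d₁ − σ√T = 0.927543 − 0.441794 = 0.485750
e^{−rT} = 0.879011
N(d₁) = 0.823178,  N(d₂) = 0.686428
V = S·N(d₁) − K·e^{−rT}·N(d₂) = 115.491843 − 70.480546 = 45.011297 (the observed quote) — the price is monotone increasing in volatility, hence this σ is the only solution

sigma = 0.3041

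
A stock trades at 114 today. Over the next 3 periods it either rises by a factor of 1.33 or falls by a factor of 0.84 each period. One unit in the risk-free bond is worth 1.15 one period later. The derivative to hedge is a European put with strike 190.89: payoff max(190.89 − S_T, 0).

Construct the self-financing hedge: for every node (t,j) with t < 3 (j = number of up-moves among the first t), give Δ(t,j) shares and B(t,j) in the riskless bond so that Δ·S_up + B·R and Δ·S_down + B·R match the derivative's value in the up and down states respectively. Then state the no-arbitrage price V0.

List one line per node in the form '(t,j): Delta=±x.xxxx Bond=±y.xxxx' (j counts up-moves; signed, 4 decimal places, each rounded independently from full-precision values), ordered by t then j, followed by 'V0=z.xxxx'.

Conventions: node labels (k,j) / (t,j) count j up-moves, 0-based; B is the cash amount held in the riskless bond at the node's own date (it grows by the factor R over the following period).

Arbitrage-free pricing uses the up-move probability p* = (R−d)/(u−d) = 0.6327, discounting each step at R = 1.15.
Expiry values: V(3,0)=123.3217, V(3,1)=83.9069, V(3,2)=21.5001, V(3,3)=0.0000
(2,0): S=80.4384. Δ = (V_up−V_dn)/(S_up−S_dn) = (83.9069−123.3217)/(106.9831−67.5683) = -1.0000. V = [p*·83.9069 + (1−p*)·123.3217]/1.15 = 85.5529. B = V − Δ·S = 165.9913.
(2,1): S=127.3608. Δ = (V_up−V_dn)/(S_up−S_dn) = (21.5001−83.9069)/(169.3899−106.9831) = -1.0000. V = [p*·21.5001 + (1−p*)·83.9069]/1.15 = 38.6305. B = V − Δ·S = 165.9913.
(2,2): S=201.6546. Δ = (V_up−V_dn)/(S_up−S_dn) = (0.0000−21.5001)/(268.2006−169.3899) = -0.2176. V = [p*·0.0000 + (1−p*)·21.5001]/1.15 = 6.8678. B = V − Δ·S = 50.7457.
(1,0): S=95.7600. Δ = (V_up−V_dn)/(S_up−S_dn) = (38.6305−85.5529)/(127.3608−80.4384) = -1.0000. V = [p*·38.6305 + (1−p*)·85.5529]/1.15 = 48.5803. B = V − Δ·S = 144.3403.
(1,1): S=151.6200. Δ = (V_up−V_dn)/(S_up−S_dn) = (6.8678−38.6305)/(201.6546−127.3608) = -0.4275. V = [p*·6.8678 + (1−p*)·38.6305]/1.15 = 16.1180. B = V − Δ·S = 80.9398.
(0,0): S=114.0000. Δ = (V_up−V_dn)/(S_up−S_dn) = (16.1180−48.5803)/(151.6200−95.7600) = -0.5811. V = [p*·16.1180 + (1−p*)·48.5803]/1.15 = 24.3852. B = V − Δ·S = 90.6346.
Sanity check at the root: Δ(0,0)·S0 + B(0,0) reproduces V0 = 24.3852.

(0,0): Delta=-0.5811 Bond=90.6346
(1,0): Delta=-1.0000 Bond=144.3403
(1,1): Delta=-0.4275 Bond=80.9398
(2,0): Delta=-1.0000 Bond=165.9913
(2,1): Delta=-1.0000 Bond=165.9913
(2,2): Delta=-0.2176 Bond=50.7457
V0=24.3852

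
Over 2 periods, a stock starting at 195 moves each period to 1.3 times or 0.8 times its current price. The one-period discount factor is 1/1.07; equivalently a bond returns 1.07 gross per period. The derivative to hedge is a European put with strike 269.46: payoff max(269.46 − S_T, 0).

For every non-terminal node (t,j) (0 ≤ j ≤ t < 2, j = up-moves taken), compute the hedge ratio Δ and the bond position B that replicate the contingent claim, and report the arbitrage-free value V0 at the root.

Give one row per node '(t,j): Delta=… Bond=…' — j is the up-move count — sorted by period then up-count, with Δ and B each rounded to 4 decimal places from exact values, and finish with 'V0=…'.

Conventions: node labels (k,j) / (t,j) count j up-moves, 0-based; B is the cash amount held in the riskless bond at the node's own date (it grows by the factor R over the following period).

Since d<R<u, set p* = (R−d)/(u−d) = 0.5400; price each node as the discounted p*-expectation of its children.
At maturity the claim pays: V(2,0)=144.6600, V(2,1)=66.6600, V(2,2)=0.0000
(1,0): S=156.0000. Δ = (V_up−V_dn)/(S_up−S_dn) = (66.6600−144.6600)/(202.8000−124.8000) = -1.0000. V = [p*·66.6600 + (1−p*)·144.6600]/1.07 = 95.8318. B = V − Δ·S = 251.8318.
(1,1): S=253.5000. Δ = (V_up−V_dn)/(S_up−S_dn) = (0.0000−66.6600)/(329.5500−202.8000) = -0.5259. V = [p*·0.0000 + (1−p*)·66.6600]/1.07 = 28.6576. B = V − Δ·S = 161.9776.
(0,0): S=195.0000. Δ = (V_up−V_dn)/(S_up−S_dn) = (28.6576−95.8318)/(253.5000−156.0000) = -0.6890. V = [p*·28.6576 + (1−p*)·95.8318]/1.07 = 55.6614. B = V − Δ·S = 190.0098.
Check: Δ(0,0)·S0 + B(0,0) = 55.6614 = V0.

(0,0): Delta=-0.6890 Bond=190.0098
(1,0): Delta=-1.0000 Bond=251.8318
(1,1): Delta=-0.5259 Bond=161.9776
V0=55.6614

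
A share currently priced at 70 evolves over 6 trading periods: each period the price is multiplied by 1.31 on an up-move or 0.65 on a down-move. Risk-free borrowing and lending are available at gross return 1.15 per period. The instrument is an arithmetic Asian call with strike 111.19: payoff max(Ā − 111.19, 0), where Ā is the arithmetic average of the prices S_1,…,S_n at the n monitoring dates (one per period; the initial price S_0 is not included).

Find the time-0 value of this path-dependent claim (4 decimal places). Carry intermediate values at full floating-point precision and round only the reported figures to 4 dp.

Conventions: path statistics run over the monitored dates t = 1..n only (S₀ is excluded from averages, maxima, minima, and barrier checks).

Set p* = 0.7576 (from d < R < u); the path-dependent value is the discounted p*-expectation over all price paths.
Enumerate all 2^6 = 64 price paths (U = up ×1.31, D = down ×0.65); each path with k up-moves has probability p*^k·(1−p*)^(6−k).
DDDDDD: Ā=20.0326, payoff=0.0000, prob=0.000203
UDDDDD: Ā=40.3734, payoff=0.0000, prob=0.000634
DUDDDD: Ā=32.6734, payoff=0.0000, prob=0.000634
UUDDDD: Ā=65.8494, payoff=0.0000, prob=0.001982
DDUDDD: Ā=27.6684, payoff=0.0000, prob=0.000634
UDUDDD: Ā=55.7624, payoff=0.0000, prob=0.001982
DUUDDD: Ā=48.0624, payoff=0.0000, prob=0.001982
UUUDDD: Ā=96.8643, payoff=0.0000, prob=0.006195
DDDUDD: Ā=24.4151, payoff=0.0000, prob=0.000634
UDDUDD: Ā=49.2059, payoff=0.0000, prob=0.001982
DUDUDD: Ā=41.5059, payoff=0.0000, prob=0.001982
UUDUDD: Ā=83.6503, payoff=0.0000, prob=0.006195
DDUUDD: Ā=36.5009, payoff=0.0000, prob=0.001982
UDUUDD: Ā=73.5633, payoff=0.0000, prob=0.006195
DUUUDD: Ā=65.8633, payoff=0.0000, prob=0.006195
UUUUDD: Ā=132.7399, payoff=21.5499, prob=0.019358
DDDDUD: Ā=22.3005, payoff=0.0000, prob=0.000634
UDDDUD: Ā=44.9441, payoff=0.0000, prob=0.001982
DUDDUD: Ā=37.2441, payoff=0.0000, prob=0.001982
UUDDUD: Ā=75.0612, payoff=0.0000, prob=0.006195
DDUDUD: Ā=32.2391, payoff=0.0000, prob=0.001982
UDUDUD: Ā=64.9742, payoff=0.0000, prob=0.006195
DUUDUD: Ā=57.2742, payoff=0.0000, prob=0.006195
UUUDUD: Ā=115.4296, payoff=4.2396, prob=0.019358
DDDUUD: Ā=28.9859, payoff=0.0000, prob=0.001982
UDDUUD: Ā=58.4177, payoff=0.0000, prob=0.006195
DUDUUD: Ā=50.7177, payoff=0.0000, prob=0.006195
UUDUUD: Ā=102.2156, payoff=0.0000, prob=0.019358
DDUUUD: Ā=45.7127, payoff=0.0000, prob=0.006195
UDUUUD: Ā=92.1286, payoff=0.0000, prob=0.019358
DUUUUD: Ā=84.4286, payoff=0.0000, prob=0.019358
UUUUUD: Ā=170.1561, payoff=58.9661, prob=0.060493
DDDDDU: Ā=20.9260, payoff=0.0000, prob=0.000634
UDDDDU: Ā=42.1740, payoff=0.0000, prob=0.001982
DUDDDU: Ā=34.4740, payoff=0.0000, prob=0.001982
UUDDDU: Ā=69.4783, payoff=0.0000, prob=0.006195
DDUDDU: Ā=29.4690, payoff=0.0000, prob=0.001982
UDUDDU: Ā=59.3913, payoff=0.0000, prob=0.006195
DUUDDU: Ā=51.6913, payoff=0.0000, prob=0.006195
UUUDDU: Ā=104.1779, payoff=0.0000, prob=0.019358
DDDUDU: Ā=26.2157, payoff=0.0000, prob=0.001982
UDDUDU: Ā=52.8348, payoff=0.0000, prob=0.006195
DUDUDU: Ā=45.1348, payoff=0.0000, prob=0.006195
UUDUDU: Ā=90.9639, payoff=0.0000, prob=0.019358
DDUUDU: Ā=40.1298, payoff=0.0000, prob=0.006195
UDUUDU: Ā=80.8769, payoff=0.0000, prob=0.019358
DUUUDU: Ā=73.1769, payoff=0.0000, prob=0.019358
UUUUDU: Ā=147.4796, payoff=36.2896, prob=0.060493
DDDDUU: Ā=24.1011, payoff=0.0000, prob=0.001982
UDDDUU: Ā=48.5730, payoff=0.0000, prob=0.006195
DUDDUU: Ā=40.8730, payoff=0.0000, prob=0.006195
UUDDUU: Ā=82.3748, payoff=0.0000, prob=0.019358
DDUDUU: Ā=35.8680, payoff=0.0000, prob=0.006195
UDUDUU: Ā=72.2878, payoff=0.0000, prob=0.019358
DUUDUU: Ā=64.5878, payoff=0.0000, prob=0.019358
UUUDUU: Ā=130.1693, payoff=18.9793, prob=0.060493
DDDUUU: Ā=32.6147, payoff=0.0000, prob=0.006195
UDDUUU: Ā=65.7313, payoff=0.0000, prob=0.019358
DUDUUU: Ā=58.0313, payoff=0.0000, prob=0.019358
UUDUUU: Ā=116.9553, payoff=5.7653, prob=0.060493
DDUUUU: Ā=53.0263, payoff=0.0000, prob=0.019358
UDUUUU: Ā=106.8683, payoff=0.0000, prob=0.060493
DUUUUU: Ā=99.1683, payoff=0.0000, prob=0.060493
UUUUUU: Ā=199.8623, payoff=88.6723, prob=0.189041
Price = Σ prob·payoff / R^6 = 24.521133 / 2.313061 = 10.6012

price = 10.6012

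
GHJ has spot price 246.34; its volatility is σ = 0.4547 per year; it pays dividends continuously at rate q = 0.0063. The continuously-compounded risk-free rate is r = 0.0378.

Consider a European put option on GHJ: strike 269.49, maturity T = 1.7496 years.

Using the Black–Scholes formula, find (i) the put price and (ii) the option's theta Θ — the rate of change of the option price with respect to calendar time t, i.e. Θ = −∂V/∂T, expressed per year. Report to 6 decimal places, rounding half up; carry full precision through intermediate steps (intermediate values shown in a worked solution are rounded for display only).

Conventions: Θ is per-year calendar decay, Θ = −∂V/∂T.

price = 63.003507
Θ = -10.738261

σ√T = 0.4547·√1.7496 = 0.601443
d₁ = (ln(S/K) + (r−q+σ²/2)T) / (σ√T) = (ln(246.34/269.49) + (0.0378−0.0063+0.4547²/2)·1.7496) / 0.601443 = (-0.089819 + 0.235979) / 0.601443 = 0.243017
d₂ = d₁ − σ√T = 0.243017 − 0.601443 = -0.358426
e^{−rT} = 0.936005
e^{−qT} = 0.989038
N(−d₁) = 0.403996,  N(−d₂) = 0.639988
Put price V = K·e^{−rT}·N(−d₂) − S·e^{−qT}·N(−d₁) = 161.433017 − 98.429510 = 63.003507
φ(d₁) = (1/√(2π))·e^{−d₁²/2} = 0.387334
Θ = −S·e^{−qT}·φ(d₁)·σ/(2√T) − q·S·e^{−qT}·N(−d₁) + r·K·e^{−rT}·N(−d₂) = −16.220323 − 0.620106 + 6.102168 = -10.738261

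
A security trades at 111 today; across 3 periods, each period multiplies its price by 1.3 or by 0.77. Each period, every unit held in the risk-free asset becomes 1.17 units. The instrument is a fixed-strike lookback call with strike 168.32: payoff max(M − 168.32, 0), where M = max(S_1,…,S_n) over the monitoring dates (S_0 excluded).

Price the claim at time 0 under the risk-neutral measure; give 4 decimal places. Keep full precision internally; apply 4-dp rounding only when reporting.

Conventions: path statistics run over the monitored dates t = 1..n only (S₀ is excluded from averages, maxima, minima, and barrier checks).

No-arbitrage gives p* = (R−d)/(u−d) = 0.7547: enumerate every path, weight its payoff by its p*-probability, and discount by R^3.
Enumerate all 2^3 = 8 price paths (U = up ×1.3, D = down ×0.77); each path with k up-moves has probability p*^k·(1−p*)^(3−k).
DDD: M=85.4700, payoff=0.0000, prob=0.014757
UDD: M=144.3000, payoff=0.0000, prob=0.045407
DUD: M=111.1110, payoff=0.0000, prob=0.045407
UUD: M=187.5900, payoff=19.2700, prob=0.139713
DDU: M=85.5555, payoff=0.0000, prob=0.045407
UDU: M=144.4443, payoff=0.0000, prob=0.139713
DUU: M=144.4443, payoff=0.0000, prob=0.139713
UUU: M=243.8670, payoff=75.5470, prob=0.429885
Price = Σ prob·payoff / R^3 = 35.168790 / 1.601613 = 21.9584

price = 21.9584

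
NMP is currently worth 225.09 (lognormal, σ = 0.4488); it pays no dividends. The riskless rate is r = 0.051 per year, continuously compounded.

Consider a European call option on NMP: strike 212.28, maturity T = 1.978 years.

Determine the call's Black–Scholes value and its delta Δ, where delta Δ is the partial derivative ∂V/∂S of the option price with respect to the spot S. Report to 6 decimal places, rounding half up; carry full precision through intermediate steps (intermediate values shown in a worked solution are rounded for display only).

σ√T = 0.4488·√1.978 = 0.631199
d₁ = (ln(S/K) + (r+σ²/2)T) / (σ√T) = (ln(225.09/212.28) + (0.051+0.4488²/2)·1.978) / 0.631199 = (0.058594 + 0.300084) / 0.631199 = 0.568249
d₂ = d₁ − σ√T = 0.568249 − 0.631199 = -0.062950
e^{−rT} = 0.904043
N(d₁) = 0.715067,  N(d₂) = 0.474903
Call price V = S·N(d₁) − K·e^{−rT}·N(d₂) = 160.954445 − 91.138853 = 69.815592
Δ = N(d₁) = 0.715067

price = 69.815592
Δ = 0.715067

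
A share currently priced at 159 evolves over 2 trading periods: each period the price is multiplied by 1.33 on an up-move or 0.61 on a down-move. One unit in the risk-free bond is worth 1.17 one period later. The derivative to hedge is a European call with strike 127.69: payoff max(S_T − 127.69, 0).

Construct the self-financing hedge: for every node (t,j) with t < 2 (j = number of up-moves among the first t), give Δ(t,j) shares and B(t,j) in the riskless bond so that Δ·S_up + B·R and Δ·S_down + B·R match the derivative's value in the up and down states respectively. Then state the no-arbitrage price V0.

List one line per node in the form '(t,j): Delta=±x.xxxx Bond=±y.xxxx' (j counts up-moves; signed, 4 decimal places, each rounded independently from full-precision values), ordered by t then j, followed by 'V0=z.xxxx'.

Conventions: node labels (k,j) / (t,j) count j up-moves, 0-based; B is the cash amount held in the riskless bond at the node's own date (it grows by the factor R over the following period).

No-arbitrage ⇒ martingale measure with p* = (R−d)/(u−d) = 0.7778.
Payoffs at expiry: V(2,0)=0.0000, V(2,1)=1.3067, V(2,2)=153.5651
Node (1,0) S=96.9900: V=(p*·1.3067+(1−p*)·0.0000)/1.17=0.8687; Δ=(1.3067−0.0000)/(128.9967−59.1639)=0.0187; B=V−Δ·S=-0.9462
Node (1,1) S=211.4700: V=(p*·153.5651+(1−p*)·1.3067)/1.17=102.3332; Δ=(153.5651−1.3067)/(281.2551−128.9967)=1.0000; B=V−Δ·S=-109.1368
Node (0,0) S=159.0000: V=(p*·102.3332+(1−p*)·0.8687)/1.17=68.1928; Δ=(102.3332−0.8687)/(211.4700−96.9900)=0.8863; B=V−Δ·S=-72.7303
As a check, the time-0 holding Δ(0,0)·S0 + B(0,0) comes to 68.1928 — exactly V0.

(0,0): Delta=0.8863 Bond=-72.7303
(1,0): Delta=0.0187 Bond=-0.9462
(1,1): Delta=1.0000 Bond=-109.1368
V0=68.1928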